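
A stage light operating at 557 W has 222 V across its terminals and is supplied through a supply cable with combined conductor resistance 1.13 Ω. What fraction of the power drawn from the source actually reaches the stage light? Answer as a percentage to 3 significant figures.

98.7 %

I = P / V = 557 / 222 = 2.509 A through the supply cable.
P_line = I² R_line = (2.509)² × 1.13 = 7.113 W
P_source = P_load + P_line = 557.0 + 7.113 = 564.1 W
η = P_load / P_source = 557.0 / 564.1 = 0.9874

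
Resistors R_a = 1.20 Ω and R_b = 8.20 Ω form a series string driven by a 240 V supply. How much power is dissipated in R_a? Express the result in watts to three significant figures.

782 W

Every series element carries the same I. Get I from the total resistance, then P = I² × R_a.
R_total = 1.20 + 8.20 = 9.400 Ω
I = V / R_total = 240 / 9.400 = 25.53 A
P_R_a = I² × R_a = (25.53)² × 1.20 = 782.3 W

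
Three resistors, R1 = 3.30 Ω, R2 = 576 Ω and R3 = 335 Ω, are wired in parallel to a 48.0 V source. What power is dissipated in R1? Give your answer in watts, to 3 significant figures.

Each parallel branch sees the full supply voltage, so P = V²/R applies directly to the target branch.
P_R1 = V² / R1 = (48.0)² / 3.30 Ω = 698.2 W

698 W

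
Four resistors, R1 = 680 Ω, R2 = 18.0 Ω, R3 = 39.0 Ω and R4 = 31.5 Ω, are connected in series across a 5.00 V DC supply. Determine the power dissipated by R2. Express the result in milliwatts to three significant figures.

0.762 mW

Series elements share the same current, so find I first, then use P = I²R.
R_total = 680 + 18.0 + 39.0 + 31.5 = 768.5 Ω
I = V / R_total = 5.00 / 768.5 = 0.006506 A
P_R2 = I² × R2 = (0.006506)² × 18.0 = 0.0007619 W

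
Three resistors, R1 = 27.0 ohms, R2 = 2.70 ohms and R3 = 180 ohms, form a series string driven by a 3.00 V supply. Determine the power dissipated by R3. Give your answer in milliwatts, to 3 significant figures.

36.8 mW

Every series element carries the same I. Get I from the total resistance, then P = I² × R3.
R_total = 27.0 + 2.70 + 180 = 209.7 Ω
I = V / R_total = 3.00 / 209.7 = 0.01431 A
P_R3 = I² × R3 = (0.01431)² × 180 = 0.03684 W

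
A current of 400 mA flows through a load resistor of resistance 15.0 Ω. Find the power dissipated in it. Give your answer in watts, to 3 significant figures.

2.40 W

Current and resistance are given, so P = I²R is the direct form.
P = (0.4000 A)² × 15.0 Ω = 2.400 W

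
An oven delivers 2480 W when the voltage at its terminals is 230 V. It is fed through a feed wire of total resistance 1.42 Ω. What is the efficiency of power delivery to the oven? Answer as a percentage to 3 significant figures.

I = P / V = 2480 / 230 = 10.78 A through the feed wire.
P_line = I² R_line = (10.78)² × 1.42 = 165.1 W
P_source = P_load + P_line = 2480 + 165.1 = 2645 W
η = P_load / P_source = 2480 / 2645 = 0.9376

93.8 %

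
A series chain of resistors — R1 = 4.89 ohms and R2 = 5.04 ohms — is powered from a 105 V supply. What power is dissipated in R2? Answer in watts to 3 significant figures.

564 W

Series elements share the same current, so find I first, then use P = I²R.
R_total = 4.89 + 5.04 = 9.930 Ω
I = V / R_total = 105 / 9.930 = 10.57 A
P_R2 = I² × R2 = (10.57)² × 5.04 = 563.5 W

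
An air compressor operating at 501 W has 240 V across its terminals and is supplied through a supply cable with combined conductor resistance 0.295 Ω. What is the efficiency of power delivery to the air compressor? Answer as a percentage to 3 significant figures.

99.7 %

I = P / V = 501 / 240 = 2.087 A through the supply cable.
P_line = I² R_line = (2.087)² × 0.295 = 1.286 W
P_source = P_load + P_line = 501.0 + 1.286 = 502.3 W
η = P_load / P_source = 501.0 / 502.3 = 0.9974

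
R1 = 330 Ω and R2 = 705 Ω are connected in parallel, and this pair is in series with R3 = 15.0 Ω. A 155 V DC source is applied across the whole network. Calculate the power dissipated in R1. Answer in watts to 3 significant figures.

Combine R1 and R2 into their parallel equivalent first, reducing the network to two series resistors.
R_p = (330×705)/(330+705) = 224.8 Ω
R_total = R_p + 15.0 = 224.8 + 15.0 = 239.8 Ω
I = V / R_total = 155 / 239.8 = 0.6464 A
Voltage across the parallel pair: V_p = I × R_p = 0.6464 × 224.8 = 145.3 V
R1 has V_p across it, so P = V_p²/R1.
P_R1 = (145.3)² / 330 = 63.98 W

64.0 W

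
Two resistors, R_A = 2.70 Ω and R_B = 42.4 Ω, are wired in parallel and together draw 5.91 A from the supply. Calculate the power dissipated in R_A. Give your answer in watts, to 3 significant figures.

The branches share the same voltage, but only the total current is given — find V from the equivalent resistance first.
1/R_eq = 1/2.70 + 1/42.4 ⇒ R_eq = 2.538 Ω
V = I_total × R_eq = 5.910 × 2.538 = 15.00 V
P_R_A = V² / R_A = (15.00)² / 2.70 = 83.35 W

83.4 W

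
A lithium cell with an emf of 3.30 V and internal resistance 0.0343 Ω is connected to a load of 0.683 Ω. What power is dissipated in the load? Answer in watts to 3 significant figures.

14.5 W

With r and R in series, I = ε/(r+R); the load dissipates I²R.
I = ε / (r + R) = 3.30 / (0.0343 + 0.683) = 4.601 A
P_load = I² R = (4.601)² × 0.683 = 14.46 W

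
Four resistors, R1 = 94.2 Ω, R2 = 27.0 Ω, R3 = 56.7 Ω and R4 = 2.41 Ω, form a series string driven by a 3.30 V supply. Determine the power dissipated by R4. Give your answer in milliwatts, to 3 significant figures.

Series elements share the same current, so find I first, then use P = I²R.
R_total = 94.2 + 27.0 + 56.7 + 2.41 = 180.3 Ω
I = V / R_total = 3.30 / 180.3 = 0.01830 A
P_R4 = I² × R4 = (0.01830)² × 2.41 = 0.0008072 W

0.807 mW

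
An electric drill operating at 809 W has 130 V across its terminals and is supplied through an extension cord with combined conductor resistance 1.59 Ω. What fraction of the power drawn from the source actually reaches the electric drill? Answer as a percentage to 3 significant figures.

I = P / V = 809 / 130 = 6.223 A through the extension cord.
P_line = I² R_line = (6.223)² × 1.59 = 61.58 W
P_source = P_load + P_line = 809.0 + 61.58 = 870.6 W
η = P_load / P_source = 809.0 / 870.6 = 0.9293

92.9 %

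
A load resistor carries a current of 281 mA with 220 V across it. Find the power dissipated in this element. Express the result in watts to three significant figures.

With V and I both given, power follows immediately from P = V I.
P = 220 V × 0.2810 A = 61.82 W

61.8 W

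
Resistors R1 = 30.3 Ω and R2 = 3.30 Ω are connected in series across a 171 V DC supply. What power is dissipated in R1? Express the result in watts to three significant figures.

785 W

Since the resistors are in series they all carry the loop current I = V/R_total; the power in any one is I²R.
R_total = 30.3 + 3.30 = 33.60 Ω
I = V / R_total = 171 / 33.60 = 5.089 A
P_R1 = I² × R1 = (5.089)² × 30.3 = 784.8 W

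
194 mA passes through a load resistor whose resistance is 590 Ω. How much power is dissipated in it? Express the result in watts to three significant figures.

The current through and the resistance of the element are both given; use P = I²R.
P = (0.1940 A)² × 590 Ω = 22.21 W

22.2 W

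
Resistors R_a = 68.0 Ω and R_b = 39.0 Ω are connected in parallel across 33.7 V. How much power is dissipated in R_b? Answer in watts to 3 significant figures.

Each parallel branch sees the full supply voltage, so P = V²/R applies directly to the target branch.
P_R_b = V² / R_b = (33.7)² / 39.0 Ω = 29.12 W

29.1 W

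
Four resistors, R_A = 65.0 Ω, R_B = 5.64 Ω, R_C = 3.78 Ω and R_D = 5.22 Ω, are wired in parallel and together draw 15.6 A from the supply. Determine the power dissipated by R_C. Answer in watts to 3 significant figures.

The branches share the same voltage, but only the total current is given — find V from the equivalent resistance first.
1/R_eq = 1/65.0 + 1/5.64 + 1/3.78 + 1/5.22 ⇒ R_eq = 1.541 Ω
V = I_total × R_eq = 15.60 × 1.541 = 24.04 V
P_R_C = V² / R_C = (24.04)² / 3.78 = 152.9 W

153 W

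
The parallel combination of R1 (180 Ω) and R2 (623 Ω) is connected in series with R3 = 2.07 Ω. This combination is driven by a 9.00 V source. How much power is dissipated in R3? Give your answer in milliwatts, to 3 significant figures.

Reduce the parallel combination to a single R_p; the circuit then becomes R_p in series with the remaining resistor.
R_p = (180×623)/(180+623) = 139.7 Ω
R_total = R_p + 2.07 = 139.7 + 2.07 = 141.7 Ω
I = V / R_total = 9.00 / 141.7 = 0.06350 A
R3 carries the full series current, so P = I²R.
P_R3 = (0.06350)² × 2.07 = 0.008348 W

8.35 mW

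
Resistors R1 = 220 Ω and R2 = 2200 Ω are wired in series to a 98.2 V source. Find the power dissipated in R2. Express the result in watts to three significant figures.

Series elements share the same current, so find I first, then use P = I²R.
R_total = 220 + 2200 = 2420 Ω
I = V / R_total = 98.2 / 2420 = 0.04058 A
P_R2 = I² × R2 = (0.04058)² × 2200 = 3.623 W

3.62 W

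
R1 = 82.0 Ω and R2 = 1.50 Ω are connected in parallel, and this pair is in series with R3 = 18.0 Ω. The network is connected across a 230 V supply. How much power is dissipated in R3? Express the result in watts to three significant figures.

2510 W

First find R_p for the parallel pair, then treat R_p + R3 as a series loop.
R_p = (82.0×1.50)/(82.0+1.50) = 1.473 Ω
R_total = R_p + 18.0 = 1.473 + 18.0 = 19.47 Ω
I = V / R_total = 230 / 19.47 = 11.81 A
R3 carries the full series current, so P = I²R.
P_R3 = (11.81)² × 18.0 = 2511 W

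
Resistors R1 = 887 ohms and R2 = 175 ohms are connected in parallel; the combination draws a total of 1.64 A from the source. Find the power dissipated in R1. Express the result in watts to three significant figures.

64.8 W

Parallel branches share V, not I — compute V via R_eq, then use V²/R for the target branch.
1/R_eq = 1/887 + 1/175 ⇒ R_eq = 146.2 Ω
V = I_total × R_eq = 1.640 × 146.2 = 239.7 V
P_R1 = V² / R1 = (239.7)² / 887 = 64.78 W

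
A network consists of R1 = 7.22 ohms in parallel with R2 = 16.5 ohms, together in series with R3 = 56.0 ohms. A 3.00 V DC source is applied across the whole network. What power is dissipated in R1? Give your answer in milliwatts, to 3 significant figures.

8.44 mW

Collapse the R1‖R2 pair into one equivalent R_p; then R_p and R3 form a series string.
R_p = (7.22×16.5)/(7.22+16.5) = 5.022 Ω
R_total = R_p + 56.0 = 5.022 + 56.0 = 61.02 Ω
I = V / R_total = 3.00 / 61.02 = 0.04916 A
Voltage across the parallel pair: V_p = I × R_p = 0.04916 × 5.022 = 0.2469 V
R1 has V_p across it, so P = V_p²/R1.
P_R1 = (0.2469)² / 7.22 = 0.008444 W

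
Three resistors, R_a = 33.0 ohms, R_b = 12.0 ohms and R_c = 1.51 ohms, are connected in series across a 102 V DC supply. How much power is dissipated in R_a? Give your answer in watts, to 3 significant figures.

159 W

In a series string the same current flows through every resistor — find that current, then P = I²R for the one we want.
R_total = 33.0 + 12.0 + 1.51 = 46.51 Ω
I = V / R_total = 102 / 46.51 = 2.193 A
P_R_a = I² × R_a = (2.193)² × 33.0 = 158.7 W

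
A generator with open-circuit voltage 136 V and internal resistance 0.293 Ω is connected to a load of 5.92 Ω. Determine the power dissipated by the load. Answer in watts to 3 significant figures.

Load and internal resistance form a series loop — compute the loop current, then the load power via I²R.
I = ε / (r + R) = 136 / (0.293 + 5.92) = 21.89 A
P_load = I² R = (21.89)² × 5.92 = 2837 W

2840 W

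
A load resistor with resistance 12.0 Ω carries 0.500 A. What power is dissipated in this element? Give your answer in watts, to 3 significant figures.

3.00 W

Knowing I and R, the power is just I²R — no need to find V first.
P = (0.5000 A)² × 12.0 Ω = 3.000 W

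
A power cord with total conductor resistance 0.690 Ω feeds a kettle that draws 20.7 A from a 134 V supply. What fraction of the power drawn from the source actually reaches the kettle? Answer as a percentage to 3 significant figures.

The power cord carries the full 20.7 A.
P_line = I² R_line = (20.70)² × 0.690 = 295.7 W
P_source = V I = 134 × 20.70 = 2774 W; P_load = 2478 W
η = P_load / P_source = 2478 / 2774 = 0.8934

89.3 %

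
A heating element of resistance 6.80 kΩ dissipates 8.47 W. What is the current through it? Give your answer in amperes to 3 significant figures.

0.0353 A

Inverting the appropriate power form: I = √(P / R).
I = √(8.47 / 6800) = 0.03529 A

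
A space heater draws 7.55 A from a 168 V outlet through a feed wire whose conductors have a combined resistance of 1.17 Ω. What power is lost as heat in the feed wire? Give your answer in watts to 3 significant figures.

Line loss is just I²R for the cable — we know both I and R_line directly.
The feed wire carries the full 7.55 A.
P_line = I² R_line = (7.550)² × 1.17 = 66.69 W

66.7 W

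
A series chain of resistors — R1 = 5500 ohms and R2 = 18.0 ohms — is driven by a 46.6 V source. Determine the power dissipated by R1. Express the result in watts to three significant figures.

Every series element carries the same I. Get I from the total resistance, then P = I² × R1.
R_total = 5500 + 18.0 = 5518 Ω
I = V / R_total = 46.6 / 5518 = 0.008445 A
P_R1 = I² × R1 = (0.008445)² × 5500 = 0.3923 W

0.392 W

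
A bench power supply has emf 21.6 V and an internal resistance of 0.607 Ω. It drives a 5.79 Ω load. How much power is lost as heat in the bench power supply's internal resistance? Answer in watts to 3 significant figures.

Internal loss is I²r, with I set by the total series resistance r+R.
I = ε / (r + R) = 21.6 / (0.607 + 5.79) = 3.377 A
P_int = I² r = (3.377)² × 0.607 = 6.921 W

6.92 W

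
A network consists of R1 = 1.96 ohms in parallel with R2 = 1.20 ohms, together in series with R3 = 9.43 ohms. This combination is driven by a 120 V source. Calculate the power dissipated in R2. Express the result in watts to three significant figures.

64.2 W

Reduce the parallel combination to a single R_p; the circuit then becomes R_p in series with the remaining resistor.
R_p = (1.96×1.20)/(1.96+1.20) = 0.7443 Ω
R_total = R_p + 9.43 = 0.7443 + 9.43 = 10.17 Ω
I = V / R_total = 120 / 10.17 = 11.79 A
Voltage across the parallel pair: V_p = I × R_p = 11.79 × 0.7443 = 8.779 V
Use P = V²/R for R2 with V = V_p.
P_R2 = (8.779)² / 1.20 = 64.22 W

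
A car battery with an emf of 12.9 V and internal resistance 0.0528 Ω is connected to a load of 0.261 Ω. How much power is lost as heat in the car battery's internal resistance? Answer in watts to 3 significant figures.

89.2 W

r is in series with the load, so it carries the full circuit current — the loss in it is I²r.
I = ε / (r + R) = 12.9 / (0.0528 + 0.261) = 41.11 A
P_int = I² r = (41.11)² × 0.0528 = 89.23 W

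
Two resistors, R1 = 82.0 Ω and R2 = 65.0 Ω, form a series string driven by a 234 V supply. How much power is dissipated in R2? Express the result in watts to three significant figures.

Every series element carries the same I. Get I from the total resistance, then P = I² × R2.
R_total = 82.0 + 65.0 = 147.0 Ω
I = V / R_total = 234 / 147.0 = 1.592 A
P_R2 = I² × R2 = (1.592)² × 65.0 = 164.7 W

165 W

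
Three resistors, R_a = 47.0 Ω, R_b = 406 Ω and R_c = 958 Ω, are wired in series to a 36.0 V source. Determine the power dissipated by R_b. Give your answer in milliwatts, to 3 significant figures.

264 mW

Every series element carries the same I. Get I from the total resistance, then P = I² × R_b.
R_total = 47.0 + 406 + 958 = 1411 Ω
I = V / R_total = 36.0 / 1411 = 0.02551 A
P_R_b = I² × R_b = (0.02551)² × 406 = 0.2643 W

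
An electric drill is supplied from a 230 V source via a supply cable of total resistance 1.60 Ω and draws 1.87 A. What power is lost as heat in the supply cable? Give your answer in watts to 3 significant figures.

The supply cable and load are in series, so the same current flows in both; the loss is I²R_line.
The supply cable carries the full 1.87 A.
P_line = I² R_line = (1.870)² × 1.60 = 5.595 W

5.60 W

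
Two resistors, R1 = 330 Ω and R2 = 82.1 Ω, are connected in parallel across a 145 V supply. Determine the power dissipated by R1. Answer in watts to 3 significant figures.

63.7 W

Each parallel branch sees the full supply voltage, so P = V²/R applies directly to the target branch.
P_R1 = V² / R1 = (145)² / 330 Ω = 63.71 W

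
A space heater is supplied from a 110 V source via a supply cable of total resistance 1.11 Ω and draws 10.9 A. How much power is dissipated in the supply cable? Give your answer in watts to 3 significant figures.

Line loss is just I²R for the cable — we know both I and R_line directly.
The supply cable carries the full 10.9 A.
P_line = I² R_line = (10.90)² × 1.11 = 131.9 W

132 W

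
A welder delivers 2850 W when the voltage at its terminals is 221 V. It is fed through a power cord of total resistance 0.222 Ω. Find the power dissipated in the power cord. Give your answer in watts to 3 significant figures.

Only the current and the line resistance are needed for the I²R loss.
I = P / V = 2850 / 221 = 12.90 A through the power cord.
P_line = I² R_line = (12.90)² × 0.222 = 36.92 W

36.9 W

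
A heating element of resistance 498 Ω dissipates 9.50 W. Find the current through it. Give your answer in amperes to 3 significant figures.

0.138 A

Inverting the appropriate power form: I = √(P / R).
I = √(9.50 / 498) = 0.1381 A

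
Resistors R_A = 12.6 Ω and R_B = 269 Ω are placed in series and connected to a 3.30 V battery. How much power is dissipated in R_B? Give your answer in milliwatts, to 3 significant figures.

Every series element carries the same I. Get I from the total resistance, then P = I² × R_B.
R_total = 12.6 + 269 = 281.6 Ω
I = V / R_total = 3.30 / 281.6 = 0.01172 A
P_R_B = I² × R_B = (0.01172)² × 269 = 0.03694 W

36.9 mW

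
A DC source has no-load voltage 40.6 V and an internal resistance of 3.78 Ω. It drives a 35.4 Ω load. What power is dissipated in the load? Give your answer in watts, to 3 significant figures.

The internal resistance and the load are in series, so the same I flows through both; get I from ε/(r+R), then I²R for the load.
I = ε / (r + R) = 40.6 / (3.78 + 35.4) = 1.036 A
P_load = I² R = (1.036)² × 35.4 = 38.01 W

38.0 W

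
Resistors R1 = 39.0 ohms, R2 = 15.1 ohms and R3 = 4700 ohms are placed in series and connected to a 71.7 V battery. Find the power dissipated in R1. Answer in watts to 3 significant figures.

Every series element carries the same I. Get I from the total resistance, then P = I² × R1.
R_total = 39.0 + 15.1 + 4700 = 4754 Ω
I = V / R_total = 71.7 / 4754 = 0.01508 A
P_R1 = I² × R1 = (0.01508)² × 39.0 = 0.008871 W

0.00887 W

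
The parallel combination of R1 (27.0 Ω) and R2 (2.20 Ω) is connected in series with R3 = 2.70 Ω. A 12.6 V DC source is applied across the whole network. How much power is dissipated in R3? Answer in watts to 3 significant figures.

Combine R1 and R2 into their parallel equivalent first, reducing the network to two series resistors.
R_p = (27.0×2.20)/(27.0+2.20) = 2.034 Ω
R_total = R_p + 2.70 = 2.034 + 2.70 = 4.734 Ω
I = V / R_total = 12.6 / 4.734 = 2.661 A
R3 is the series element, so its power is I²R.
P_R3 = (2.661)² × 2.70 = 19.13 W

19.1 W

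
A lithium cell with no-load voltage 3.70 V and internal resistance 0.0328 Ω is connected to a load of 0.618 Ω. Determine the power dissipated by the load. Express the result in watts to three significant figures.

20.0 W

With r and R in series, I = ε/(r+R); the load dissipates I²R.
I = ε / (r + R) = 3.70 / (0.0328 + 0.618) = 5.685 A
P_load = I² R = (5.685)² × 0.618 = 19.98 W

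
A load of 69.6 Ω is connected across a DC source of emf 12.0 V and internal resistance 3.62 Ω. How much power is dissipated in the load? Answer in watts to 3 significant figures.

1.87 W

Load and internal resistance form a series loop — compute the loop current, then the load power via I²R.
I = ε / (r + R) = 12.0 / (3.62 + 69.6) = 0.1639 A
P_load = I² R = (0.1639)² × 69.6 = 1.869 W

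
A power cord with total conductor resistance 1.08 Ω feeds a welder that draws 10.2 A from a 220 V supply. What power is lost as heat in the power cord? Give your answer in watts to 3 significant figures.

112 W

Only the current and the line resistance are needed for the I²R loss.
The power cord carries the full 10.2 A.
P_line = I² R_line = (10.20)² × 1.08 = 112.4 W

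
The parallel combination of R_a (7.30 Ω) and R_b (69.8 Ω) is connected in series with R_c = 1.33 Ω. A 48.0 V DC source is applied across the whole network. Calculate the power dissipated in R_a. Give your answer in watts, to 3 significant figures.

219 W

Combine R_a and R_b into their parallel equivalent first, reducing the network to two series resistors.
R_p = (7.30×69.8)/(7.30+69.8) = 6.609 Ω
R_total = R_p + 1.33 = 6.609 + 1.33 = 7.939 Ω
I = V / R_total = 48.0 / 7.939 = 6.046 A
Voltage across the parallel pair: V_p = I × R_p = 6.046 × 6.609 = 39.96 V
R_a sits across V_p; its power is V_p²/R.
P_R_a = (39.96)² / 7.30 = 218.7 W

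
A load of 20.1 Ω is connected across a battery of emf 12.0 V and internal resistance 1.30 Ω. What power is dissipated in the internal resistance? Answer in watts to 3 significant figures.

The source's internal resistance is just another series element carrying I; its dissipation is I²r.
I = ε / (r + R) = 12.0 / (1.30 + 20.1) = 0.5607 A
P_int = I² r = (0.5607)² × 1.30 = 0.4088 W

0.409 W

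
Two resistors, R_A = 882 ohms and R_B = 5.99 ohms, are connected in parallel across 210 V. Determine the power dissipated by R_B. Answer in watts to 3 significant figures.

R_B sits directly across the source, so P = V²/R with V = 210 V.
P_R_B = V² / R_B = (210)² / 5.99 Ω = 7362 W

7360 W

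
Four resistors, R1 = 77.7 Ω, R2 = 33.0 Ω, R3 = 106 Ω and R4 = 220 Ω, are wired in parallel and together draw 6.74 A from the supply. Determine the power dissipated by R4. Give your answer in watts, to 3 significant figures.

63.2 W

We need the common branch voltage; get it from I_total × R_eq, then P = V²/R for the branch.
1/R_eq = 1/77.7 + 1/33.0 + 1/106 + 1/220 ⇒ R_eq = 17.50 Ω
V = I_total × R_eq = 6.740 × 17.50 = 117.9 V
P_R4 = V² / R4 = (117.9)² / 220 = 63.22 W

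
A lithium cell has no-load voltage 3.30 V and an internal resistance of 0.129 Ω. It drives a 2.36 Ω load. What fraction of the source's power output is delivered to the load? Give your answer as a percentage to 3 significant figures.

94.8 %

η = P_load/(P_load+P_int) = I²R/(I²R+I²r) = R/(R+r) — the I² cancels for series elements.
η = R / (R + r) = 2.36 / (2.36 + 0.129) = 0.9482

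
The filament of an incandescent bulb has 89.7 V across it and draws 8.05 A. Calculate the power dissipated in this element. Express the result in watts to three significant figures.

Since both terminal voltage and current are stated, P = V I gives the power in one step.
P = 89.7 V × 8.050 A = 722.1 W

722 W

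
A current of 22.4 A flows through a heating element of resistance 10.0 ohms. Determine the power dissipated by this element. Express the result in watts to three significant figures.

5020 W

Knowing I and R, the power is just I²R — no need to find V first.
P = (22.40 A)² × 10.0 Ω = 5018 W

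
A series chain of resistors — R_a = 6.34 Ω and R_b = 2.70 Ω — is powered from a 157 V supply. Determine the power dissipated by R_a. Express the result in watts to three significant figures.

1910 W

The current is common to all series resistors; compute it, then apply P = I²R for the target.
R_total = 6.34 + 2.70 = 9.040 Ω
I = V / R_total = 157 / 9.040 = 17.37 A
P_R_a = I² × R_a = (17.37)² × 6.34 = 1912 W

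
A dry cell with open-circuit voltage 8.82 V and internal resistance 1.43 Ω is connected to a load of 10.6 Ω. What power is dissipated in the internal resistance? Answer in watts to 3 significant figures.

0.769 W

r is in series with the load, so it carries the full circuit current — the loss in it is I²r.
I = ε / (r + R) = 8.82 / (1.43 + 10.6) = 0.7332 A
P_int = I² r = (0.7332)² × 1.43 = 0.7687 W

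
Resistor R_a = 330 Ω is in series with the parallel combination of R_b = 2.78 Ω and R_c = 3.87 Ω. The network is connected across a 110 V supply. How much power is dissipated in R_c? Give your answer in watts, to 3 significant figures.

0.0744 W

Replace R_b and R_c with their parallel equivalent so the circuit becomes R_a in series with R_p.
R_p = (2.78×3.87)/(2.78+3.87) = 1.618 Ω
R_total = 330 + 1.618 = 331.6 Ω
I = V / R_total = 110 / 331.6 = 0.3317 A
Voltage across the parallel pair: V_p = I × R_p = 0.3317 × 1.618 = 0.5366 V
R_c sees V_p directly, so P = V_p² / R_c.
P_R_c = (0.5366)² / 3.87 = 0.07442 W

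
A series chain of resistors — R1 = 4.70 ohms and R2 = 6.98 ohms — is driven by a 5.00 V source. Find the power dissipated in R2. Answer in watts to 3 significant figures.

1.28 W

Every series element carries the same I. Get I from the total resistance, then P = I² × R2.
R_total = 4.70 + 6.98 = 11.68 Ω
I = V / R_total = 5.00 / 11.68 = 0.4281 A
P_R2 = I² × R2 = (0.4281)² × 6.98 = 1.279 W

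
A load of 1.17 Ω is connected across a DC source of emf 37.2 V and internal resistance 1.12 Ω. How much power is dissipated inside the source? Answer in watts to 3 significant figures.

r is in series with the load, so it carries the full circuit current — the loss in it is I²r.
I = ε / (r + R) = 37.2 / (1.12 + 1.17) = 16.24 A
P_int = I² r = (16.24)² × 1.12 = 295.6 W

296 W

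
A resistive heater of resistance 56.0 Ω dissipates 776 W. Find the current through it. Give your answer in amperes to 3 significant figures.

3.72 A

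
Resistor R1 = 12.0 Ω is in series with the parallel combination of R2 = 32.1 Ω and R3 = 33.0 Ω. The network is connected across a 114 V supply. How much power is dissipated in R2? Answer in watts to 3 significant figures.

First combine the parallel branches into one equivalent R_p, then R1 + R_p is a series pair.
R_p = (32.1×33.0)/(32.1+33.0) = 16.27 Ω
R_total = 12.0 + 16.27 = 28.27 Ω
I = V / R_total = 114 / 28.27 = 4.032 A
Voltage across the parallel pair: V_p = I × R_p = 4.032 × 16.27 = 65.61 V
With V_p across R2, its power is V_p²/R2.
P_R2 = (65.61)² / 32.1 = 134.1 W

134 W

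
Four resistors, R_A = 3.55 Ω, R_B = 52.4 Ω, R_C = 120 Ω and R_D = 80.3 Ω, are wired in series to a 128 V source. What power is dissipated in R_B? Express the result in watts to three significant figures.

In a series string the same current flows through every resistor — find that current, then P = I²R for the one we want.
R_total = 3.55 + 52.4 + 120 + 80.3 = 256.2 Ω
I = V / R_total = 128 / 256.2 = 0.4995 A
P_R_B = I² × R_B = (0.4995)² × 52.4 = 13.07 W

13.1 W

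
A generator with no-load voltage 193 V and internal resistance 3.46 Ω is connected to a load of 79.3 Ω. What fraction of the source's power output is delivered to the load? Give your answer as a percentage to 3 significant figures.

95.8 %

η = P_load/(P_load+P_int) = I²R/(I²R+I²r) = R/(R+r) — the I² cancels for series elements.
η = R / (R + r) = 79.3 / (79.3 + 3.46) = 0.9582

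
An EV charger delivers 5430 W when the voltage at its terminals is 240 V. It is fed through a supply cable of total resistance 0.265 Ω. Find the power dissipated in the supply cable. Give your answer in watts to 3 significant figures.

Only the current and the line resistance are needed for the I²R loss.
I = P / V = 5430 / 240 = 22.62 A through the supply cable.
P_line = I² R_line = (22.62)² × 0.265 = 135.7 W

136 W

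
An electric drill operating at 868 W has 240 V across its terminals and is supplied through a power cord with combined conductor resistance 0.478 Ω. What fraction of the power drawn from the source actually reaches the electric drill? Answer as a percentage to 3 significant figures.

I = P / V = 868 / 240 = 3.617 A through the power cord.
P_line = I² R_line = (3.617)² × 0.478 = 6.252 W
P_source = P_load + P_line = 868.0 + 6.252 = 874.3 W
η = P_load / P_source = 868.0 / 874.3 = 0.9928

99.3 %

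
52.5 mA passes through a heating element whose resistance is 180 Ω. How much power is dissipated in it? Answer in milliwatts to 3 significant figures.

496 mW

The current through and the resistance of the element are both given; use P = I²R.
P = (0.05250 A)² × 180 Ω = 0.4961 W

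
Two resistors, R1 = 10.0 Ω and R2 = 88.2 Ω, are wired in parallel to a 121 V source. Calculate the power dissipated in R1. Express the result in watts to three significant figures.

Parallel branches share the same voltage; P = V²/R gives the branch power in one step.
P_R1 = V² / R1 = (121)² / 10.0 Ω = 1464 W

1460 W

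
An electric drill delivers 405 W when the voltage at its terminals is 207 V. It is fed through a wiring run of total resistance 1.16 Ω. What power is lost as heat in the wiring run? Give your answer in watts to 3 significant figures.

The wiring run and load are in series, so the same current flows in both; the loss is I²R_line.
I = P / V = 405 / 207 = 1.957 A through the wiring run.
P_line = I² R_line = (1.957)² × 1.16 = 4.440 W

4.44 W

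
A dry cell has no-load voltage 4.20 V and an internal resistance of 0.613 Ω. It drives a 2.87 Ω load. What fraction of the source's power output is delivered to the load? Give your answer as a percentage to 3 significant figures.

82.4 %

Efficiency is P_load / P_total. With a series r and R sharing the same I, P = I²R for each, so η = R/(R+r).
η = R / (R + r) = 2.87 / (2.87 + 0.613) = 0.8240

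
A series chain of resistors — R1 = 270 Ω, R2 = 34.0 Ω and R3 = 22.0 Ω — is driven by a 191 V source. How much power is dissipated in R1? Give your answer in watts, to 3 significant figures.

92.7 W

Every series element carries the same I. Get I from the total resistance, then P = I² × R1.
R_total = 270 + 34.0 + 22.0 = 326.0 Ω
I = V / R_total = 191 / 326.0 = 0.5859 A
P_R1 = I² × R1 = (0.5859)² × 270 = 92.68 W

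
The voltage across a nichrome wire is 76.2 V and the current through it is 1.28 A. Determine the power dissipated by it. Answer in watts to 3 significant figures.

Since both terminal voltage and current are stated, P = V I gives the power in one step.
P = 76.2 V × 1.280 A = 97.54 W

97.5 W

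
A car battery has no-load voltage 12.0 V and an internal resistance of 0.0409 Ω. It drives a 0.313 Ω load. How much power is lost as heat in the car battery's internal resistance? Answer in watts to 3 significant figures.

47.0 W

The source's internal resistance is just another series element carrying I; its dissipation is I²r.
I = ε / (r + R) = 12.0 / (0.0409 + 0.313) = 33.91 A
P_int = I² r = (33.91)² × 0.0409 = 47.02 W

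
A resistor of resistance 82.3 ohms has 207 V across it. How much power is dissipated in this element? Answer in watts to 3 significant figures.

Voltage and resistance are given, so P = V²/R is the one-step route.
P = (207 V)² / 82.3 Ω = 520.6 W

521 W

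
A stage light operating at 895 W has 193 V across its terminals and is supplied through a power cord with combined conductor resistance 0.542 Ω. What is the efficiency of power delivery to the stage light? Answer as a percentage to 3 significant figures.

98.7 %

I = P / V = 895 / 193 = 4.637 A through the power cord.
P_line = I² R_line = (4.637)² × 0.542 = 11.66 W
P_source = P_load + P_line = 895.0 + 11.66 = 906.7 W
η = P_load / P_source = 895.0 / 906.7 = 0.9871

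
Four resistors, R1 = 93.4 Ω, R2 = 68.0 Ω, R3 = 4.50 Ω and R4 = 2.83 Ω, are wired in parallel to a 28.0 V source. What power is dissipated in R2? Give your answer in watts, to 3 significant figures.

11.5 W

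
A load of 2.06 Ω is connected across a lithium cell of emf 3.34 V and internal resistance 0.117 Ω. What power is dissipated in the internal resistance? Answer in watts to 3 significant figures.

The source's internal resistance is just another series element carrying I; its dissipation is I²r.
I = ε / (r + R) = 3.34 / (0.117 + 2.06) = 1.534 A
P_int = I² r = (1.534)² × 0.117 = 0.2754 W

0.275 W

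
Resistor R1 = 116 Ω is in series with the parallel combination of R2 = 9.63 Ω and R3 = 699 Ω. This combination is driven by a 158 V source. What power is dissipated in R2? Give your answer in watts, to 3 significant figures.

Collapse R2‖R3 to a single equivalent, reducing the network to two series elements.
R_p = (9.63×699)/(9.63+699) = 9.499 Ω
R_total = 116 + 9.499 = 125.5 Ω
I = V / R_total = 158 / 125.5 = 1.259 A
Voltage across the parallel pair: V_p = I × R_p = 1.259 × 9.499 = 11.96 V
R2 is across V_p, so use P = V²/R for that branch.
P_R2 = (11.96)² / 9.63 = 14.85 W

14.9 W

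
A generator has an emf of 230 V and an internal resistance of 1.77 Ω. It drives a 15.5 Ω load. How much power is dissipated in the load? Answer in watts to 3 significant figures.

2750 W

With r and R in series, I = ε/(r+R); the load dissipates I²R.
I = ε / (r + R) = 230 / (1.77 + 15.5) = 13.32 A
P_load = I² R = (13.32)² × 15.5 = 2749 W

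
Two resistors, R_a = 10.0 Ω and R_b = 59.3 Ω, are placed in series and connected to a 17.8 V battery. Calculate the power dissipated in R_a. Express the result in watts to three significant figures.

In a series string the same current flows through every resistor — find that current, then P = I²R for the one we want.
R_total = 10.0 + 59.3 = 69.30 Ω
I = V / R_total = 17.8 / 69.30 = 0.2569 A
P_R_a = I² × R_a = (0.2569)² × 10.0 = 0.6597 W

0.660 W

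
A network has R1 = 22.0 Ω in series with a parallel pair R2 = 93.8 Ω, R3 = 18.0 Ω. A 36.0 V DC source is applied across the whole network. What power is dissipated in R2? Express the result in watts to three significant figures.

Replace R2 and R3 with their parallel equivalent so the circuit becomes R1 in series with R_p.
R_p = (93.8×18.0)/(93.8+18.0) = 15.10 Ω
R_total = 22.0 + 15.10 = 37.10 Ω
I = V / R_total = 36.0 / 37.10 = 0.9703 A
Voltage across the parallel pair: V_p = I × R_p = 0.9703 × 15.10 = 14.65 V
With V_p across R2, its power is V_p²/R2.
P_R2 = (14.65)² / 93.8 = 2.289 W

2.29 W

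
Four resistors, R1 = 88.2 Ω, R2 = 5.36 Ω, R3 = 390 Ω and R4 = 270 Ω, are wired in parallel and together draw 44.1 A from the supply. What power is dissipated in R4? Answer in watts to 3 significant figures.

173 W

The branches share the same voltage, but only the total current is given — find V from the equivalent resistance first.
1/R_eq = 1/88.2 + 1/5.36 + 1/390 + 1/270 ⇒ R_eq = 4.898 Ω
V = I_total × R_eq = 44.10 × 4.898 = 216.0 V
P_R4 = V² / R4 = (216.0)² / 270 = 172.8 W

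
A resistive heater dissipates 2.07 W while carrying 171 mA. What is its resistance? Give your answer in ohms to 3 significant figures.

70.8 Ω

Rearranging the power relation for the two known quantities gives R = P / I².
R = 2.07 / (0.1710)² = 70.79 Ω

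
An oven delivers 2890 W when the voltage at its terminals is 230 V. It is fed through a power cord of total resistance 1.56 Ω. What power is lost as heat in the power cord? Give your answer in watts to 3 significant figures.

246 W

The power cord is a series resistance carrying the load current; its dissipation is I²R_line.
I = P / V = 2890 / 230 = 12.57 A through the power cord.
P_line = I² R_line = (12.57)² × 1.56 = 246.3 W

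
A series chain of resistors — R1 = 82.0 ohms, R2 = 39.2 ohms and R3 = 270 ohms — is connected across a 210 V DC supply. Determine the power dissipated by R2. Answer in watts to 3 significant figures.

In a series string the same current flows through every resistor — find that current, then P = I²R for the one we want.
R_total = 82.0 + 39.2 + 270 = 391.2 Ω
I = V / R_total = 210 / 391.2 = 0.5368 A
P_R2 = I² × R2 = (0.5368)² × 39.2 = 11.30 W

11.3 W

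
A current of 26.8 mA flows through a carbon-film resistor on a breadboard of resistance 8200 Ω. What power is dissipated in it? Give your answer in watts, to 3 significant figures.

With I and R stated, P = I²R applies in one step.
P = (0.02680 A)² × 8200 Ω = 5.890 W

5.89 W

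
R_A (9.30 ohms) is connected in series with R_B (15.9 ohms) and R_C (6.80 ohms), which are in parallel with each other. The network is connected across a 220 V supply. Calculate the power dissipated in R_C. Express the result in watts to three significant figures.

First combine the parallel branches into one equivalent R_p, then R_A + R_p is a series pair.
R_p = (15.9×6.80)/(15.9+6.80) = 4.763 Ω
R_total = 9.30 + 4.763 = 14.06 Ω
I = V / R_total = 220 / 14.06 = 15.64 A
Voltage across the parallel pair: V_p = I × R_p = 15.64 × 4.763 = 74.51 V
With V_p across R_C, its power is V_p²/R_C.
P_R_C = (74.51)² / 6.80 = 816.5 W

816 W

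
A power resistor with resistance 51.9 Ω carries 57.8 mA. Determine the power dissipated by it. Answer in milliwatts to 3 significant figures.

With I and R stated, P = I²R applies in one step.
P = (0.05780 A)² × 51.9 Ω = 0.1734 W

173 mW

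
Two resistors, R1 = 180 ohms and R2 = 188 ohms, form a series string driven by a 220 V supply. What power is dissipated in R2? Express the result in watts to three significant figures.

Every series element carries the same I. Get I from the total resistance, then P = I² × R2.
R_total = 180 + 188 = 368.0 Ω
I = V / R_total = 220 / 368.0 = 0.5978 A
P_R2 = I² × R2 = (0.5978)² × 188 = 67.19 W

67.2 W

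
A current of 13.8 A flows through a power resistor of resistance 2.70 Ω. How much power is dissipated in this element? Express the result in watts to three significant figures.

514 W

Knowing I and R, the power is just I²R — no need to find V first.
P = (13.80 A)² × 2.70 Ω = 514.2 W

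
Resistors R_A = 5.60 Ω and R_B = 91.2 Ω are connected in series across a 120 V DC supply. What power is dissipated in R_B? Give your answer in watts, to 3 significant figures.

In a series string the same current flows through every resistor — find that current, then P = I²R for the one we want.
R_total = 5.60 + 91.2 = 96.80 Ω
I = V / R_total = 120 / 96.80 = 1.240 A
P_R_B = I² × R_B = (1.240)² × 91.2 = 140.2 W

140 W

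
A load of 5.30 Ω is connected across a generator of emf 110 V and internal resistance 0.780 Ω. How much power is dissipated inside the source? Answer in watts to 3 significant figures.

255 W

Internal loss is I²r, with I set by the total series resistance r+R.
I = ε / (r + R) = 110 / (0.780 + 5.30) = 18.09 A
P_int = I² r = (18.09)² × 0.780 = 255.3 W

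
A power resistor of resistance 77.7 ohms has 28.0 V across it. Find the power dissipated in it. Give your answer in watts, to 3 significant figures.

10.1 W

We know the drop across the element and its resistance — P = V²/R, one step.
P = (28.0 V)² / 77.7 Ω = 10.09 W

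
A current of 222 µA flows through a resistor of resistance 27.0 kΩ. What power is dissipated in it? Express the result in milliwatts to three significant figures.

The current through and the resistance of the element are both given; use P = I²R.
P = (0.0002220 A)² × 27000 Ω = 0.001331 W

1.33 mW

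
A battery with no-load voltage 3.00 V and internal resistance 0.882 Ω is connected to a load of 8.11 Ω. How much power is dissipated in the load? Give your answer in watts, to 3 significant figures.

0.903 W

The internal resistance and the load are in series, so the same I flows through both; get I from ε/(r+R), then I²R for the load.
I = ε / (r + R) = 3.00 / (0.882 + 8.11) = 0.3336 A
P_load = I² R = (0.3336)² × 8.11 = 0.9027 W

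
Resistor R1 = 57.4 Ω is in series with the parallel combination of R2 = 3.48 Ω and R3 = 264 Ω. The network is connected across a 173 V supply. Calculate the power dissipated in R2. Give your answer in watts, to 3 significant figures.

27.4 W

First combine the parallel branches into one equivalent R_p, then R1 + R_p is a series pair.
R_p = (3.48×264)/(3.48+264) = 3.435 Ω
R_total = 57.4 + 3.435 = 60.83 Ω
I = V / R_total = 173 / 60.83 = 2.844 A
Voltage across the parallel pair: V_p = I × R_p = 2.844 × 3.435 = 9.768 V
R2 sees V_p directly, so P = V_p² / R2.
P_R2 = (9.768)² / 3.48 = 27.42 W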